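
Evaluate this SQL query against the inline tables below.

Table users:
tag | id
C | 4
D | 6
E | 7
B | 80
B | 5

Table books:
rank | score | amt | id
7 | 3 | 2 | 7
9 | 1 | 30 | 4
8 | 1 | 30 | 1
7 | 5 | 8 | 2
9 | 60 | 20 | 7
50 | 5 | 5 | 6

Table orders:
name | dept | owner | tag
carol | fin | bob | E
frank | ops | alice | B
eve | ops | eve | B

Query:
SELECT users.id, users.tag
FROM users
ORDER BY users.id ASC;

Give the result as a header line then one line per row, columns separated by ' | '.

== RESULT ==
users.id | users.tag
4 | C
5 | B
6 | D
7 | E
80 | B

Derivation:
After SELECT (5 rows):
users.id | users.tag
4 | C
6 | D
7 | E
80 | B
5 | B
After ORDER BY (5 rows):
users.id | users.tag
4 | C
5 | B
6 | D
7 | E
80 | B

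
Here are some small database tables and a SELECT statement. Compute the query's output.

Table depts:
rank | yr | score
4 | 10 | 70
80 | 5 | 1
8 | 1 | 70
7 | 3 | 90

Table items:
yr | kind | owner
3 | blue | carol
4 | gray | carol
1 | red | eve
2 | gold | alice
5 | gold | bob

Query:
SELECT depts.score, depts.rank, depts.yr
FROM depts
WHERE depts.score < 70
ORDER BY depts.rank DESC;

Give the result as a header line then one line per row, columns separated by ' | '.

== RESULT ==
depts.score | depts.rank | depts.yr
1 | 80 | 5

Derivation:
After WHERE (1 rows):
depts.rank | depts.yr | depts.score
80 | 5 | 1
After SELECT (1 rows):
depts.score | depts.rank | depts.yr
1 | 80 | 5
After ORDER BY (1 rows):
depts.score | depts.rank | depts.yr
1 | 80 | 5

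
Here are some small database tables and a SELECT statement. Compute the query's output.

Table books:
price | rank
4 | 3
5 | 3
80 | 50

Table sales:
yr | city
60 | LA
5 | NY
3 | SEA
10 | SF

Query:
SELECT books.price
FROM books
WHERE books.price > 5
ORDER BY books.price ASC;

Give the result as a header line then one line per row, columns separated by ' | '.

After WHERE (1 rows):
books.price | books.rank
80 | 50
After SELECT (1 rows):
books.price
80
After ORDER BY (1 rows):
books.price
80

== RESULT ==
books.price
80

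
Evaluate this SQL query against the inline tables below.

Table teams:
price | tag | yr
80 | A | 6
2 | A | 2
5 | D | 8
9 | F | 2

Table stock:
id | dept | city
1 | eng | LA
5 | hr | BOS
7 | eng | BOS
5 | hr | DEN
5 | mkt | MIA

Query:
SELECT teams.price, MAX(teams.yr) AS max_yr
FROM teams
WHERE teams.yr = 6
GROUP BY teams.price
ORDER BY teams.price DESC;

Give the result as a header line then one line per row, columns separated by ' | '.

== RESULT ==
teams.price | max_yr
80 | 6

Derivation:
After WHERE (1 rows):
teams.price | teams.tag | teams.yr
80 | A | 6
After GROUP BY (1 rows):
teams.price | max_yr
80 | 6
After ORDER BY (1 rows):
teams.price | max_yr
80 | 6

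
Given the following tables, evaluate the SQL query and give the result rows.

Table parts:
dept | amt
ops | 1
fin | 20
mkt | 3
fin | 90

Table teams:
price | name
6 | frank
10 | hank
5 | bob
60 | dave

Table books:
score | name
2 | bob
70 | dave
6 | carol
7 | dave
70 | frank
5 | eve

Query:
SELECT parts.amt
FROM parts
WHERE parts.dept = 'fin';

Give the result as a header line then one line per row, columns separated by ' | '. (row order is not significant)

After WHERE (2 rows):
parts.dept | parts.amt
fin | 20
fin | 90
After SELECT (2 rows):
parts.amt
20
90

== RESULT ==
parts.amt
20
90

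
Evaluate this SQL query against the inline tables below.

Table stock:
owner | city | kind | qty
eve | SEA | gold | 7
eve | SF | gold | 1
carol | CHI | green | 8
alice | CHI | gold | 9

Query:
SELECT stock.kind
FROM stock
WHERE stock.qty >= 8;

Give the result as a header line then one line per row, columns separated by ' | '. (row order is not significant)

== RESULT ==
stock.kind
green
gold

Derivation:
After WHERE (2 rows):
stock.owner | stock.city | stock.kind | stock.qty
carol | CHI | green | 8
alice | CHI | gold | 9
After SELECT (2 rows):
stock.kind
green
gold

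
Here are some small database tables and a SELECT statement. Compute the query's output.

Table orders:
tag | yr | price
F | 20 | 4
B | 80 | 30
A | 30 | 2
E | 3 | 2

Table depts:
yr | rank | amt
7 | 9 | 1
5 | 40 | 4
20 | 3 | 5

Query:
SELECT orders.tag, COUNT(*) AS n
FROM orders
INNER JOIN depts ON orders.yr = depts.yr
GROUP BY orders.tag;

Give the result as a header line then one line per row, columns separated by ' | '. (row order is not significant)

After JOIN depts (1 rows):
orders.tag | orders.yr | orders.price | depts.yr | depts.rank | depts.amt
F | 20 | 4 | 20 | 3 | 5
After GROUP BY (1 rows):
orders.tag | n
F | 1

== RESULT ==
orders.tag | n
F | 1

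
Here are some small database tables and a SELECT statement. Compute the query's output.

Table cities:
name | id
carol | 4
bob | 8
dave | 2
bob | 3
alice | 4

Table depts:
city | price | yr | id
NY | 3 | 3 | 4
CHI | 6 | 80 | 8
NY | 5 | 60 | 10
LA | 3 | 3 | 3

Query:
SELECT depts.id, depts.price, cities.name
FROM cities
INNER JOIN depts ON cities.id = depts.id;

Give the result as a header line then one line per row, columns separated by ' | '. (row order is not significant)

After JOIN depts (4 rows):
cities.name | cities.id | depts.city | depts.price | depts.yr | depts.id
carol | 4 | NY | 3 | 3 | 4
bob | 8 | CHI | 6 | 80 | 8
bob | 3 | LA | 3 | 3 | 3
alice | 4 | NY | 3 | 3 | 4
After SELECT (4 rows):
depts.id | depts.price | cities.name
4 | 3 | carol
8 | 6 | bob
3 | 3 | bob
4 | 3 | alice

== RESULT ==
depts.id | depts.price | cities.name
4 | 3 | carol
8 | 6 | bob
3 | 3 | bob
4 | 3 | alice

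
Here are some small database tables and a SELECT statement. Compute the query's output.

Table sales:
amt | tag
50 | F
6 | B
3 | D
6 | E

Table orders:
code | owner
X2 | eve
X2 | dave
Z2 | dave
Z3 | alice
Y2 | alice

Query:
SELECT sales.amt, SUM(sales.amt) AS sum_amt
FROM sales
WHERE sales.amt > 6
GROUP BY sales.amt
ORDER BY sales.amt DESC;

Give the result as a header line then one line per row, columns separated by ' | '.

After WHERE (1 rows):
sales.amt | sales.tag
50 | F
After GROUP BY (1 rows):
sales.amt | sum_amt
50 | 50
After ORDER BY (1 rows):
sales.amt | sum_amt
50 | 50

== RESULT ==
sales.amt | sum_amt
50 | 50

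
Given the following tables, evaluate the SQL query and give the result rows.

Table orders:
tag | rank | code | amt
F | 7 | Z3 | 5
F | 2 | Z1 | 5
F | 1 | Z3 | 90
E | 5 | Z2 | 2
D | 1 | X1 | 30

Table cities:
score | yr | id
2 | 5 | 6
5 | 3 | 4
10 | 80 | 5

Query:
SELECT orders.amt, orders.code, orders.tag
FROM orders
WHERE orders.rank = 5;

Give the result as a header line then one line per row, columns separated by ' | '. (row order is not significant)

After WHERE (1 rows):
orders.tag | orders.rank | orders.code | orders.amt
E | 5 | Z2 | 2
After SELECT (1 rows):
orders.amt | orders.code | orders.tag
2 | Z2 | E

== RESULT ==
orders.amt | orders.code | orders.tag
2 | Z2 | E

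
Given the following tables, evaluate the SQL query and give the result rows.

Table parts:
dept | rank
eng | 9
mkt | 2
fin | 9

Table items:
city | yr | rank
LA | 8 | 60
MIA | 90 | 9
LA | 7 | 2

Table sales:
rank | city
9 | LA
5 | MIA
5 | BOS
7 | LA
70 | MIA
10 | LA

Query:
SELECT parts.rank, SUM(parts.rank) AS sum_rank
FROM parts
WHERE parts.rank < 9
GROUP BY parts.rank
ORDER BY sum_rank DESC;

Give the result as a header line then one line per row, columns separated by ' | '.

== RESULT ==
parts.rank | sum_rank
2 | 2

Derivation:
After WHERE (1 rows):
parts.dept | parts.rank
mkt | 2
After GROUP BY (1 rows):
parts.rank | sum_rank
2 | 2
After ORDER BY (1 rows):
parts.rank | sum_rank
2 | 2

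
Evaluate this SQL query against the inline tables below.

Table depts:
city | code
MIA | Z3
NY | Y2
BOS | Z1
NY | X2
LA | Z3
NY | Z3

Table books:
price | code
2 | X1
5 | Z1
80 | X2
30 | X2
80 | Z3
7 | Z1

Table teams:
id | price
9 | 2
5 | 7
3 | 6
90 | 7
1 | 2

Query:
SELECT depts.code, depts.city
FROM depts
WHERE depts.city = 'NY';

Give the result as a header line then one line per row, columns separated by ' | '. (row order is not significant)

== RESULT ==
depts.code | depts.city
Y2 | NY
X2 | NY
Z3 | NY

Derivation:
After WHERE (3 rows):
depts.city | depts.code
NY | Y2
NY | X2
NY | Z3
After SELECT (3 rows):
depts.code | depts.city
Y2 | NY
X2 | NY
Z3 | NY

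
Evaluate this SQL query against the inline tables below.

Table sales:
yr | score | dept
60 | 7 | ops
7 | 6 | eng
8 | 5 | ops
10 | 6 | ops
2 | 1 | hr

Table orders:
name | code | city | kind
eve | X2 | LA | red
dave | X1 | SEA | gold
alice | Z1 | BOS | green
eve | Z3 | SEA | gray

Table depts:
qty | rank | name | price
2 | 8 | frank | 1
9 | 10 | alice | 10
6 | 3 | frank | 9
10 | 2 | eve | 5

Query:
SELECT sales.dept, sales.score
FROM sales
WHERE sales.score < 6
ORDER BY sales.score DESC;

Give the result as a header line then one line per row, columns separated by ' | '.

== RESULT ==
sales.dept | sales.score
ops | 5
hr | 1

Derivation:
After WHERE (2 rows):
sales.yr | sales.score | sales.dept
8 | 5 | ops
2 | 1 | hr
After SELECT (2 rows):
sales.dept | sales.score
ops | 5
hr | 1
After ORDER BY (2 rows):
sales.dept | sales.score
ops | 5
hr | 1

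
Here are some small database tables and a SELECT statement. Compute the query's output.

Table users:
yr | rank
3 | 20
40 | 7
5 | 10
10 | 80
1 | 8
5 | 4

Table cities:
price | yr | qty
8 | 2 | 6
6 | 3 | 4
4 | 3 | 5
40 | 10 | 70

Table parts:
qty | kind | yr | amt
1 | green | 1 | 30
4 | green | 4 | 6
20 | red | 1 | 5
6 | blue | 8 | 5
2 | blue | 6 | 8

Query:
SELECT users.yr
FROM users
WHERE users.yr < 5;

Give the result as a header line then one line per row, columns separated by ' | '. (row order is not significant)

== RESULT ==
users.yr
3
1

Derivation:
After WHERE (2 rows):
users.yr | users.rank
3 | 20
1 | 8
After SELECT (2 rows):
users.yr
3
1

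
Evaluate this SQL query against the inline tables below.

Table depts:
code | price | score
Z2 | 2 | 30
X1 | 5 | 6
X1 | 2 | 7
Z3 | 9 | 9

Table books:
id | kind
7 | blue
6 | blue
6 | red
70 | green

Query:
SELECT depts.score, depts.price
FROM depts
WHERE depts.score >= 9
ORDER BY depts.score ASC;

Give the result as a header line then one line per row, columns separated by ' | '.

After WHERE (2 rows):
depts.code | depts.price | depts.score
Z2 | 2 | 30
Z3 | 9 | 9
After SELECT (2 rows):
depts.score | depts.price
30 | 2
9 | 9
After ORDER BY (2 rows):
depts.score | depts.price
9 | 9
30 | 2

== RESULT ==
depts.score | depts.price
9 | 9
30 | 2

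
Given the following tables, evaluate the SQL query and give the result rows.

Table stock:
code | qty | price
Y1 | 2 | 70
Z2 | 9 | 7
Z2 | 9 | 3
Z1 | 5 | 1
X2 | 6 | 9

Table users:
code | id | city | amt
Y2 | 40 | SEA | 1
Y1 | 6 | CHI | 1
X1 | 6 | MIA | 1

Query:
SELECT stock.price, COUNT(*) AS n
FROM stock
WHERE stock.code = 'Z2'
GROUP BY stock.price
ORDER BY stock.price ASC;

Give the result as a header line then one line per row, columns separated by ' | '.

After WHERE (2 rows):
stock.code | stock.qty | stock.price
Z2 | 9 | 7
Z2 | 9 | 3
After GROUP BY (2 rows):
stock.price | n
7 | 1
3 | 1
After ORDER BY (2 rows):
stock.price | n
3 | 1
7 | 1

== RESULT ==
stock.price | n
3 | 1
7 | 1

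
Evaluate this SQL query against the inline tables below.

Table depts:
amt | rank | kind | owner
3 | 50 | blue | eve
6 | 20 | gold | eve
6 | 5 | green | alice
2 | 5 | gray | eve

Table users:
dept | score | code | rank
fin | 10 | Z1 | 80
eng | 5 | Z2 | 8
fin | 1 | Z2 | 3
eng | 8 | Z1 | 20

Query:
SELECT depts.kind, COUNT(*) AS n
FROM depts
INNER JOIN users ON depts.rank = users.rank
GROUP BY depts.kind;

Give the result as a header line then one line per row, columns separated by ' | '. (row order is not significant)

After JOIN users (1 rows):
depts.amt | depts.rank | depts.kind | depts.owner | users.dept | users.score | users.code | users.rank
6 | 20 | gold | eve | eng | 8 | Z1 | 20
After GROUP BY (1 rows):
depts.kind | n
gold | 1

== RESULT ==
depts.kind | n
gold | 1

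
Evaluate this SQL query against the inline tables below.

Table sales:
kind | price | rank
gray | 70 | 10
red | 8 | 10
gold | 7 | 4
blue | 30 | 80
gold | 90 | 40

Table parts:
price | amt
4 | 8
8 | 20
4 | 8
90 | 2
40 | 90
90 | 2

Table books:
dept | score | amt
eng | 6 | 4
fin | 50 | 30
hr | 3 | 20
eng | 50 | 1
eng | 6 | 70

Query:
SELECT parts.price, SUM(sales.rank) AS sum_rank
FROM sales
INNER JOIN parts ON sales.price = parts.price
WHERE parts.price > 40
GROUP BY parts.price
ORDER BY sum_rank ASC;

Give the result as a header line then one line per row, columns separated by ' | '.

== RESULT ==
parts.price | sum_rank
90 | 80

Derivation:
After JOIN parts (3 rows):
sales.kind | sales.price | sales.rank | parts.price | parts.amt
red | 8 | 10 | 8 | 20
gold | 90 | 40 | 90 | 2
gold | 90 | 40 | 90 | 2
After WHERE (2 rows):
sales.kind | sales.price | sales.rank | parts.price | parts.amt
gold | 90 | 40 | 90 | 2
gold | 90 | 40 | 90 | 2
After GROUP BY (1 rows):
parts.price | sum_rank
90 | 80
After ORDER BY (1 rows):
parts.price | sum_rank
90 | 80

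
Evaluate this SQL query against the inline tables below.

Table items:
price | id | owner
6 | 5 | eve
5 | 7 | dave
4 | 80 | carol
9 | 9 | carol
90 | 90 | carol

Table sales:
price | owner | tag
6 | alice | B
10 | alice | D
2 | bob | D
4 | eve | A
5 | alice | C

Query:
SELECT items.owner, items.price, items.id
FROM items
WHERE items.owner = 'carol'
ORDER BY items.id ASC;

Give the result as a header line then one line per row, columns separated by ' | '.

== RESULT ==
items.owner | items.price | items.id
carol | 9 | 9
carol | 4 | 80
carol | 90 | 90

Derivation:
After WHERE (3 rows):
items.price | items.id | items.owner
4 | 80 | carol
9 | 9 | carol
90 | 90 | carol
After SELECT (3 rows):
items.owner | items.price | items.id
carol | 4 | 80
carol | 9 | 9
carol | 90 | 90
After ORDER BY (3 rows):
items.owner | items.price | items.id
carol | 9 | 9
carol | 4 | 80
carol | 90 | 90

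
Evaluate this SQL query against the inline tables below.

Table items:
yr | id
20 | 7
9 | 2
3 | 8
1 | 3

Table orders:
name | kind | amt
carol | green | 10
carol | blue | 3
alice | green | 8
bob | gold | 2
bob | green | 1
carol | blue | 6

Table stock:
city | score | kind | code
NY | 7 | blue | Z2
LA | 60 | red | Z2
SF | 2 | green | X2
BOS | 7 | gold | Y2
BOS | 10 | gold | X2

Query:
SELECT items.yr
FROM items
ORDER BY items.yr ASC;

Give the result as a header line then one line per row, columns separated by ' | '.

== RESULT ==
items.yr
1
3
9
20

Derivation:
After SELECT (4 rows):
items.yr
20
9
3
1
After ORDER BY (4 rows):
items.yr
1
3
9
20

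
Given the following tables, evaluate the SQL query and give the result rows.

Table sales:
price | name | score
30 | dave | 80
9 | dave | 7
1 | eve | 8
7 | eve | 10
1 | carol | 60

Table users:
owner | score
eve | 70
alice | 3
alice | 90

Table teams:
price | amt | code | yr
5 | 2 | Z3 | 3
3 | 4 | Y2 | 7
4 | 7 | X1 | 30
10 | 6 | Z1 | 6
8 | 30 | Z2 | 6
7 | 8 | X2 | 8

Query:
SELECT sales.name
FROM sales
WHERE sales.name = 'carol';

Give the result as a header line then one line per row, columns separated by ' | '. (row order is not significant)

== RESULT ==
sales.name
carol

Derivation:
After WHERE (1 rows):
sales.price | sales.name | sales.score
1 | carol | 60
After SELECT (1 rows):
sales.name
carol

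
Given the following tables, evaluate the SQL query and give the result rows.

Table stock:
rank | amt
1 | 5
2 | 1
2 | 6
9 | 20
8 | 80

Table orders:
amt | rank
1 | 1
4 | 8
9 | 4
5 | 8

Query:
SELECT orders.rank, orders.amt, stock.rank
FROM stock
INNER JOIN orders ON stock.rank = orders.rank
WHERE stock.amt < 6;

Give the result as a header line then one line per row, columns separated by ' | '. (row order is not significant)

After JOIN orders (3 rows):
stock.rank | stock.amt | orders.amt | orders.rank
1 | 5 | 1 | 1
8 | 80 | 4 | 8
8 | 80 | 5 | 8
After WHERE (1 rows):
stock.rank | stock.amt | orders.amt | orders.rank
1 | 5 | 1 | 1
After SELECT (1 rows):
orders.rank | orders.amt | stock.rank
1 | 1 | 1

== RESULT ==
orders.rank | orders.amt | stock.rank
1 | 1 | 1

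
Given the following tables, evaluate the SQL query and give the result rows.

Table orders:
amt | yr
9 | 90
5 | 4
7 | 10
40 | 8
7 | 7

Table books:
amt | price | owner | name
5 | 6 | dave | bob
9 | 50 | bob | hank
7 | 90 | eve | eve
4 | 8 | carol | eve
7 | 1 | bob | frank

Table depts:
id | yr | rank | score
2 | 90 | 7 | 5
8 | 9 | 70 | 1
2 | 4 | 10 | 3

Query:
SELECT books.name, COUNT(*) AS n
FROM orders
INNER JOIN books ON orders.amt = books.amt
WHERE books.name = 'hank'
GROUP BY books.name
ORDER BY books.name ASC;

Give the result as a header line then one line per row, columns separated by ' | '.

== RESULT ==
books.name | n
hank | 1

Derivation:
After JOIN books (6 rows):
orders.amt | orders.yr | books.amt | books.price | books.owner | books.name
9 | 90 | 9 | 50 | bob | hank
5 | 4 | 5 | 6 | dave | bob
7 | 10 | 7 | 90 | eve | eve
7 | 10 | 7 | 1 | bob | frank
7 | 7 | 7 | 90 | eve | eve
7 | 7 | 7 | 1 | bob | frank
After WHERE (1 rows):
orders.amt | orders.yr | books.amt | books.price | books.owner | books.name
9 | 90 | 9 | 50 | bob | hank
After GROUP BY (1 rows):
books.name | n
hank | 1
After ORDER BY (1 rows):
books.name | n
hank | 1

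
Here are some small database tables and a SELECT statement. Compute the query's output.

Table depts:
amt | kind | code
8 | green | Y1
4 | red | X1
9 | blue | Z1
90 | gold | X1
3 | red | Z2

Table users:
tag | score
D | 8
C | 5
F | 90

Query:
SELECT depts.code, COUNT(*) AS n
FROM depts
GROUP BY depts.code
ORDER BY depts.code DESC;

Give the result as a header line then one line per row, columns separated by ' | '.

== RESULT ==
depts.code | n
Z2 | 1
Z1 | 1
Y1 | 1
X1 | 2

Derivation:
After GROUP BY (4 rows):
depts.code | n
Y1 | 1
X1 | 2
Z1 | 1
Z2 | 1
After ORDER BY (4 rows):
depts.code | n
Z2 | 1
Z1 | 1
Y1 | 1
X1 | 2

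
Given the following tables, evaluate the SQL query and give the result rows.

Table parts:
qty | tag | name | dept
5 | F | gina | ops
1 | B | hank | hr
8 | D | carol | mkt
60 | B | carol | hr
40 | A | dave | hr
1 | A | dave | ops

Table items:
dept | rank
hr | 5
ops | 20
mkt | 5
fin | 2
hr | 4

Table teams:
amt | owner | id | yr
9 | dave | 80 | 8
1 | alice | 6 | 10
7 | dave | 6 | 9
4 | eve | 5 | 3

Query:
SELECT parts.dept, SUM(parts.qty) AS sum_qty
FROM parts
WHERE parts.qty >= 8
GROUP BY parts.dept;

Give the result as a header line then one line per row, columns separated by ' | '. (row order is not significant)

After WHERE (3 rows):
parts.qty | parts.tag | parts.name | parts.dept
8 | D | carol | mkt
60 | B | carol | hr
40 | A | dave | hr
After GROUP BY (2 rows):
parts.dept | sum_qty
mkt | 8
hr | 100

== RESULT ==
parts.dept | sum_qty
mkt | 8
hr | 100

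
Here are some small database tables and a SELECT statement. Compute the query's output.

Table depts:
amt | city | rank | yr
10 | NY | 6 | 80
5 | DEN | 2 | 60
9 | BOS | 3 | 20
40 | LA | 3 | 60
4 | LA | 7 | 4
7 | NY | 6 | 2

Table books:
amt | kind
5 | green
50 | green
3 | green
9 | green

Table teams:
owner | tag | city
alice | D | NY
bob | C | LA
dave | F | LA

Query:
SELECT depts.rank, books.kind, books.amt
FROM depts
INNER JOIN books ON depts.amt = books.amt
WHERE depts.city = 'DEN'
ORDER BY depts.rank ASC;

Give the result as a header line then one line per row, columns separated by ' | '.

After JOIN books (2 rows):
depts.amt | depts.city | depts.rank | depts.yr | books.amt | books.kind
5 | DEN | 2 | 60 | 5 | green
9 | BOS | 3 | 20 | 9 | green
After WHERE (1 rows):
depts.amt | depts.city | depts.rank | depts.yr | books.amt | books.kind
5 | DEN | 2 | 60 | 5 | green
After SELECT (1 rows):
depts.rank | books.kind | books.amt
2 | green | 5
After ORDER BY (1 rows):
depts.rank | books.kind | books.amt
2 | green | 5

== RESULT ==
depts.rank | books.kind | books.amt
2 | green | 5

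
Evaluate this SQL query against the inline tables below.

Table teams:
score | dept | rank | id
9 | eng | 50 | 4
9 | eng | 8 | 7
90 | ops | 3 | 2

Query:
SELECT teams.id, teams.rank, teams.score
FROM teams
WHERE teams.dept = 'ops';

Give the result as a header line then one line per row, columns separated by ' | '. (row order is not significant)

== RESULT ==
teams.id | teams.rank | teams.score
2 | 3 | 90

Derivation:
After WHERE (1 rows):
teams.score | teams.dept | teams.rank | teams.id
90 | ops | 3 | 2
After SELECT (1 rows):
teams.id | teams.rank | teams.score
2 | 3 | 90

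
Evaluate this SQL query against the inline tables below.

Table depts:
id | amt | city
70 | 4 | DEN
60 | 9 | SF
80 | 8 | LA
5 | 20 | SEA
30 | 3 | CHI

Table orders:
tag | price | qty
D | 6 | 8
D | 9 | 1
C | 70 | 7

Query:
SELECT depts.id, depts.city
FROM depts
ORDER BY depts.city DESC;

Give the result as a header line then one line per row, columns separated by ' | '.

After SELECT (5 rows):
depts.id | depts.city
70 | DEN
60 | SF
80 | LA
5 | SEA
30 | CHI
After ORDER BY (5 rows):
depts.id | depts.city
60 | SF
5 | SEA
80 | LA
70 | DEN
30 | CHI

== RESULT ==
depts.id | depts.city
60 | SF
5 | SEA
80 | LA
70 | DEN
30 | CHI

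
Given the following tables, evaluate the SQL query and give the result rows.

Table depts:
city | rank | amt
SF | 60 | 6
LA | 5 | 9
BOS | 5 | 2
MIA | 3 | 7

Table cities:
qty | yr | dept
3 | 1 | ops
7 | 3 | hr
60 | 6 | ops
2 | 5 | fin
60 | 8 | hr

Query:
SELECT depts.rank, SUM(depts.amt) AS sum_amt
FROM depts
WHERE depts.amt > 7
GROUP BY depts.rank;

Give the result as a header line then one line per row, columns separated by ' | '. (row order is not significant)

== RESULT ==
depts.rank | sum_amt
5 | 9

Derivation:
After WHERE (1 rows):
depts.city | depts.rank | depts.amt
LA | 5 | 9
After GROUP BY (1 rows):
depts.rank | sum_amt
5 | 9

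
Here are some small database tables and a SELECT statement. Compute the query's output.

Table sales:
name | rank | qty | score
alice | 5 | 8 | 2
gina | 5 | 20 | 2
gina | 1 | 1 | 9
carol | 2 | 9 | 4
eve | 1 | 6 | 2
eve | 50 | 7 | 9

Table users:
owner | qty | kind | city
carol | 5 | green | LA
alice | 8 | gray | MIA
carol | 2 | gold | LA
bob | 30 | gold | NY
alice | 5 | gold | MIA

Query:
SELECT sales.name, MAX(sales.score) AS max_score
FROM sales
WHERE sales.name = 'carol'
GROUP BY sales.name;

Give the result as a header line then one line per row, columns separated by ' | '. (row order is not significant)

== RESULT ==
sales.name | max_score
carol | 4

Derivation:
After WHERE (1 rows):
sales.name | sales.rank | sales.qty | sales.score
carol | 2 | 9 | 4
After GROUP BY (1 rows):
sales.name | max_score
carol | 4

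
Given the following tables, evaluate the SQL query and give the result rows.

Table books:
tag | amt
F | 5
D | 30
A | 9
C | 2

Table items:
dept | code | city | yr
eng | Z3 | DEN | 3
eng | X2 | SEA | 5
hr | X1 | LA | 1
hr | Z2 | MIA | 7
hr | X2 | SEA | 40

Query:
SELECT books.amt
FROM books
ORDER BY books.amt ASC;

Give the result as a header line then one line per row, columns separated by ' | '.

== RESULT ==
books.amt
2
5
9
30

Derivation:
After SELECT (4 rows):
books.amt
5
30
9
2
After ORDER BY (4 rows):
books.amt
2
5
9
30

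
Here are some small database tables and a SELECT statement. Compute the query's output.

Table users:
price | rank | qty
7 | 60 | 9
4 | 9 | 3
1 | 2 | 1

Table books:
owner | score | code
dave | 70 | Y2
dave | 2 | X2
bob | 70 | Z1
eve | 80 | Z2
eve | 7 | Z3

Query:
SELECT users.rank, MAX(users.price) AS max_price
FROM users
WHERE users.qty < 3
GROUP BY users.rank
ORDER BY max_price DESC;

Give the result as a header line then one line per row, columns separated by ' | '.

After WHERE (1 rows):
users.price | users.rank | users.qty
1 | 2 | 1
After GROUP BY (1 rows):
users.rank | max_price
2 | 1
After ORDER BY (1 rows):
users.rank | max_price
2 | 1

== RESULT ==
users.rank | max_price
2 | 1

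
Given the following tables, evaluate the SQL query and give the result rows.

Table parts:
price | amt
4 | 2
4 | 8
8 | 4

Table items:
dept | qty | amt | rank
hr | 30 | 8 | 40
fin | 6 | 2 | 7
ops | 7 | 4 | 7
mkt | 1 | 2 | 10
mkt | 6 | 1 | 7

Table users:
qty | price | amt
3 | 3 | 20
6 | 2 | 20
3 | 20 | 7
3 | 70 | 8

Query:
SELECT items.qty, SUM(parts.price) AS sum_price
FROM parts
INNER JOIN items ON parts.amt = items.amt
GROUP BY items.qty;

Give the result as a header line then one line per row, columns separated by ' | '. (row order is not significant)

== RESULT ==
items.qty | sum_price
6 | 4
1 | 4
30 | 4
7 | 8

Derivation:
After JOIN items (4 rows):
parts.price | parts.amt | items.dept | items.qty | items.amt | items.rank
4 | 2 | fin | 6 | 2 | 7
4 | 2 | mkt | 1 | 2 | 10
4 | 8 | hr | 30 | 8 | 40
8 | 4 | ops | 7 | 4 | 7
After GROUP BY (4 rows):
items.qty | sum_price
6 | 4
1 | 4
30 | 4
7 | 8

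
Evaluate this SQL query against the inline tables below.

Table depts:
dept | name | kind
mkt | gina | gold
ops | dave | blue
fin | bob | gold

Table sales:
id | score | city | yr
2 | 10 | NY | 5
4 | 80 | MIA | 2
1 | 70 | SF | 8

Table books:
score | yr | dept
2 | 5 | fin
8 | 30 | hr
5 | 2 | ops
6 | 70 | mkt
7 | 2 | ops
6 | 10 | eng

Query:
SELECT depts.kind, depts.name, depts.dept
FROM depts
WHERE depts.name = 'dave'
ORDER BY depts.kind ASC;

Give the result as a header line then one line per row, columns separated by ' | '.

== RESULT ==
depts.kind | depts.name | depts.dept
blue | dave | ops

Derivation:
After WHERE (1 rows):
depts.dept | depts.name | depts.kind
ops | dave | blue
After SELECT (1 rows):
depts.kind | depts.name | depts.dept
blue | dave | ops
After ORDER BY (1 rows):
depts.kind | depts.name | depts.dept
blue | dave | ops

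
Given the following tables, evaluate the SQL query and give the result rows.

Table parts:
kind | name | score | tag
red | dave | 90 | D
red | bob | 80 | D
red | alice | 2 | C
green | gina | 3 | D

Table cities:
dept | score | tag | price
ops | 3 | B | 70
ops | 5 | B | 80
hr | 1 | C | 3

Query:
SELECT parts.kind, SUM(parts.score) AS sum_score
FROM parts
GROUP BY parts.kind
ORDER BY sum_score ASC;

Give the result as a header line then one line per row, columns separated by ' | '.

After GROUP BY (2 rows):
parts.kind | sum_score
red | 172
green | 3
After ORDER BY (2 rows):
parts.kind | sum_score
green | 3
red | 172

== RESULT ==
parts.kind | sum_score
green | 3
red | 172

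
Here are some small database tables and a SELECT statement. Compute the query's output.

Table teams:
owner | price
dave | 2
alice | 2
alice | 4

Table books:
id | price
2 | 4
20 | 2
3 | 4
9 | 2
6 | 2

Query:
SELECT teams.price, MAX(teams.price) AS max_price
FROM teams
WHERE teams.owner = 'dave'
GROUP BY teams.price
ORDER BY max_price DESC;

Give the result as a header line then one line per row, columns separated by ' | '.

== RESULT ==
teams.price | max_price
2 | 2

Derivation:
After WHERE (1 rows):
teams.owner | teams.price
dave | 2
After GROUP BY (1 rows):
teams.price | max_price
2 | 2
After ORDER BY (1 rows):
teams.price | max_price
2 | 2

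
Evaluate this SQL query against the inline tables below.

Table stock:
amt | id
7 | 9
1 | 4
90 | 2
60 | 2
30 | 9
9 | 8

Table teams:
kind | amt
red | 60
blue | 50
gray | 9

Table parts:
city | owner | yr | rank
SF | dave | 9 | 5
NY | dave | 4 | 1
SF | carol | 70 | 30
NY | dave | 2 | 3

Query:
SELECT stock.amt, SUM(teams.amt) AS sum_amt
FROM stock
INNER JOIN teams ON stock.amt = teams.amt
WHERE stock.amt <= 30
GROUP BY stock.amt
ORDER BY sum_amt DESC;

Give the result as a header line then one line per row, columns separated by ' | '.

== RESULT ==
stock.amt | sum_amt
9 | 9

Derivation:
After JOIN teams (2 rows):
stock.amt | stock.id | teams.kind | teams.amt
60 | 2 | red | 60
9 | 8 | gray | 9
After WHERE (1 rows):
stock.amt | stock.id | teams.kind | teams.amt
9 | 8 | gray | 9
After GROUP BY (1 rows):
stock.amt | sum_amt
9 | 9
After ORDER BY (1 rows):
stock.amt | sum_amt
9 | 9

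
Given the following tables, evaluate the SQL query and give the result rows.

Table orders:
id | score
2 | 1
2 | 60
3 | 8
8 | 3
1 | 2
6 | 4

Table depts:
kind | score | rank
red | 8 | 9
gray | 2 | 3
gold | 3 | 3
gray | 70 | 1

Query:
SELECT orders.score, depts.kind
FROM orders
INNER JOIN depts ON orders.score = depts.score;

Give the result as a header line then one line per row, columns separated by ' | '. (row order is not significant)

== RESULT ==
orders.score | depts.kind
8 | red
3 | gold
2 | gray

Derivation:
After JOIN depts (3 rows):
orders.id | orders.score | depts.kind | depts.score | depts.rank
3 | 8 | red | 8 | 9
8 | 3 | gold | 3 | 3
1 | 2 | gray | 2 | 3
After SELECT (3 rows):
orders.score | depts.kind
8 | red
3 | gold
2 | gray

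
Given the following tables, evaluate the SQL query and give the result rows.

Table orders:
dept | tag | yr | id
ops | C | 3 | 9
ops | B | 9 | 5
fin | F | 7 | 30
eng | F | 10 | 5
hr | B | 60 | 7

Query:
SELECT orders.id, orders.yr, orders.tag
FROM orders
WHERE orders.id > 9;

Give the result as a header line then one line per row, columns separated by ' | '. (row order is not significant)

After WHERE (1 rows):
orders.dept | orders.tag | orders.yr | orders.id
fin | F | 7 | 30
After SELECT (1 rows):
orders.id | orders.yr | orders.tag
30 | 7 | F

== RESULT ==
orders.id | orders.yr | orders.tag
30 | 7 | F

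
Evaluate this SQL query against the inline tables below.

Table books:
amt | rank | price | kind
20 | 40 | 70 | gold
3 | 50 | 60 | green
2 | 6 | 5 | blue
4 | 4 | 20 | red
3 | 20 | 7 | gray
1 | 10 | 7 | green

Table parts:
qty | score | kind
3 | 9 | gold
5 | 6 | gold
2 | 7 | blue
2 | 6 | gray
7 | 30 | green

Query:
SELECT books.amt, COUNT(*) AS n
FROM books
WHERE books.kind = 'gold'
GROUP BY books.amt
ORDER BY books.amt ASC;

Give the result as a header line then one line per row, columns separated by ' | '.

After WHERE (1 rows):
books.amt | books.rank | books.price | books.kind
20 | 40 | 70 | gold
After GROUP BY (1 rows):
books.amt | n
20 | 1
After ORDER BY (1 rows):
books.amt | n
20 | 1

== RESULT ==
books.amt | n
20 | 1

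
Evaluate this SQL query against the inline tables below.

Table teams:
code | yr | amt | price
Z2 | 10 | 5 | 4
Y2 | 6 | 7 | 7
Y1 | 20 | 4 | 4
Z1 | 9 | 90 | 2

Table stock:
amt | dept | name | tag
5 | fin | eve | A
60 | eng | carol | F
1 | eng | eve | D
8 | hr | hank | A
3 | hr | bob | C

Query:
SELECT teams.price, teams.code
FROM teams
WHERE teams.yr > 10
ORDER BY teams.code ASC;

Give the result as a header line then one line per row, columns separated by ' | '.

== RESULT ==
teams.price | teams.code
4 | Y1

Derivation:
After WHERE (1 rows):
teams.code | teams.yr | teams.amt | teams.price
Y1 | 20 | 4 | 4
After SELECT (1 rows):
teams.price | teams.code
4 | Y1
After ORDER BY (1 rows):
teams.price | teams.code
4 | Y1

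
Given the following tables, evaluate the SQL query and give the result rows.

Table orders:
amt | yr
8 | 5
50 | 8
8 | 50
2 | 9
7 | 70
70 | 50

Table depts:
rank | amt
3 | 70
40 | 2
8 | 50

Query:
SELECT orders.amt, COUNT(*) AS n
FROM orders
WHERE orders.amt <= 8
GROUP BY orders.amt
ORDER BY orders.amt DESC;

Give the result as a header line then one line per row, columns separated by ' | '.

After WHERE (4 rows):
orders.amt | orders.yr
8 | 5
8 | 50
2 | 9
7 | 70
After GROUP BY (3 rows):
orders.amt | n
8 | 2
2 | 1
7 | 1
After ORDER BY (3 rows):
orders.amt | n
8 | 2
7 | 1
2 | 1

== RESULT ==
orders.amt | n
8 | 2
7 | 1
2 | 1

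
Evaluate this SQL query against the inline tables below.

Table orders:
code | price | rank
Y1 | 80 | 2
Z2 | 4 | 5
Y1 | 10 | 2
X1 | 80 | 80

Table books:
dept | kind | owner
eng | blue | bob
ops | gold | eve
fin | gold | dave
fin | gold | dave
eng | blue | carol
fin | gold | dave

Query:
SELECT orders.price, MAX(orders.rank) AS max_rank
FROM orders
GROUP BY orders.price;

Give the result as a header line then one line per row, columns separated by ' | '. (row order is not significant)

After GROUP BY (3 rows):
orders.price | max_rank
80 | 80
4 | 5
10 | 2

== RESULT ==
orders.price | max_rank
80 | 80
4 | 5
10 | 2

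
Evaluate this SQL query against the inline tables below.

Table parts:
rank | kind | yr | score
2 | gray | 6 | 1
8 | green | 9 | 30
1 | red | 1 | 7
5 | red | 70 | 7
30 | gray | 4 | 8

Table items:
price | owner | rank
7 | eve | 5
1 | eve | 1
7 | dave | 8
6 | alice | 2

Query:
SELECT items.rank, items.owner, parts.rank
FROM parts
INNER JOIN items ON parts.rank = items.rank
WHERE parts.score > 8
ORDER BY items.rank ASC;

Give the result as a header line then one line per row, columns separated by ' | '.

== RESULT ==
items.rank | items.owner | parts.rank
8 | dave | 8

Derivation:
After JOIN items (4 rows):
parts.rank | parts.kind | parts.yr | parts.score | items.price | items.owner | items.rank
2 | gray | 6 | 1 | 6 | alice | 2
8 | green | 9 | 30 | 7 | dave | 8
1 | red | 1 | 7 | 1 | eve | 1
5 | red | 70 | 7 | 7 | eve | 5
After WHERE (1 rows):
parts.rank | parts.kind | parts.yr | parts.score | items.price | items.owner | items.rank
8 | green | 9 | 30 | 7 | dave | 8
After SELECT (1 rows):
items.rank | items.owner | parts.rank
8 | dave | 8
After ORDER BY (1 rows):
items.rank | items.owner | parts.rank
8 | dave | 8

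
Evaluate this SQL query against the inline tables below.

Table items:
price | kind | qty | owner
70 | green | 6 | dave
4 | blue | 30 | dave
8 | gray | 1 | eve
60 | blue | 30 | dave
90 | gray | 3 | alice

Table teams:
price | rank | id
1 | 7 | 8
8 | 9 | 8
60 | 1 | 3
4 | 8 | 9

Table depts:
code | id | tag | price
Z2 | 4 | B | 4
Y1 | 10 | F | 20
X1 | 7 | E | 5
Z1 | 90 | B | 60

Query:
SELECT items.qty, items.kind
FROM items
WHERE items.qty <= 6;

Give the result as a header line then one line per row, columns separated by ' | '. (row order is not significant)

== RESULT ==
items.qty | items.kind
6 | green
1 | gray
3 | gray

Derivation:
After WHERE (3 rows):
items.price | items.kind | items.qty | items.owner
70 | green | 6 | dave
8 | gray | 1 | eve
90 | gray | 3 | alice
After SELECT (3 rows):
items.qty | items.kind
6 | green
1 | gray
3 | gray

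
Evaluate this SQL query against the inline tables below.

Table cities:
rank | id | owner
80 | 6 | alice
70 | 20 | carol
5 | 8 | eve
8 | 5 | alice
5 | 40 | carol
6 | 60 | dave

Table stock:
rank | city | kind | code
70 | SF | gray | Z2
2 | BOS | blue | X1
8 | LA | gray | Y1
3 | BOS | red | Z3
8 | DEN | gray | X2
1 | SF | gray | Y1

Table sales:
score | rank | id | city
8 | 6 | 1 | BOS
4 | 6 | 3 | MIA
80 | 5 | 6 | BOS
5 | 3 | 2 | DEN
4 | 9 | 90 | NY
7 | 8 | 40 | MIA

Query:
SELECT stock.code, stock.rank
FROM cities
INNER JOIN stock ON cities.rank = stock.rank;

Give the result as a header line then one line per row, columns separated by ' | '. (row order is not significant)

== RESULT ==
stock.code | stock.rank
Z2 | 70
Y1 | 8
X2 | 8

Derivation:
After JOIN stock (3 rows):
cities.rank | cities.id | cities.owner | stock.rank | stock.city | stock.kind | stock.code
70 | 20 | carol | 70 | SF | gray | Z2
8 | 5 | alice | 8 | LA | gray | Y1
8 | 5 | alice | 8 | DEN | gray | X2
After SELECT (3 rows):
stock.code | stock.rank
Z2 | 70
Y1 | 8
X2 | 8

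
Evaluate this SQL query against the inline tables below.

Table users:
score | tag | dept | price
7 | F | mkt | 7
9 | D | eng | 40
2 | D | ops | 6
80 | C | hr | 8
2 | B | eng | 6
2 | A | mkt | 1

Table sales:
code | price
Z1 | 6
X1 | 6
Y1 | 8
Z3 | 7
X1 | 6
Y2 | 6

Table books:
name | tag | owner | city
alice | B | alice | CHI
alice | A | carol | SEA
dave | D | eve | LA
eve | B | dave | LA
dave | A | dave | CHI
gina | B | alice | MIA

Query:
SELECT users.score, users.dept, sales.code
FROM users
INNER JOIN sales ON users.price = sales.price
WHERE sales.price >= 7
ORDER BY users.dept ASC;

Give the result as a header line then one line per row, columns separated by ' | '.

After JOIN sales (10 rows):
users.score | users.tag | users.dept | users.price | sales.code | sales.price
7 | F | mkt | 7 | Z3 | 7
2 | D | ops | 6 | Z1 | 6
2 | D | ops | 6 | X1 | 6
2 | D | ops | 6 | X1 | 6
2 | D | ops | 6 | Y2 | 6
80 | C | hr | 8 | Y1 | 8
2 | B | eng | 6 | Z1 | 6
2 | B | eng | 6 | X1 | 6
2 | B | eng | 6 | X1 | 6
2 | B | eng | 6 | Y2 | 6
After WHERE (2 rows):
users.score | users.tag | users.dept | users.price | sales.code | sales.price
7 | F | mkt | 7 | Z3 | 7
80 | C | hr | 8 | Y1 | 8
After SELECT (2 rows):
users.score | users.dept | sales.code
7 | mkt | Z3
80 | hr | Y1
After ORDER BY (2 rows):
users.score | users.dept | sales.code
80 | hr | Y1
7 | mkt | Z3

== RESULT ==
users.score | users.dept | sales.code
80 | hr | Y1
7 | mkt | Z3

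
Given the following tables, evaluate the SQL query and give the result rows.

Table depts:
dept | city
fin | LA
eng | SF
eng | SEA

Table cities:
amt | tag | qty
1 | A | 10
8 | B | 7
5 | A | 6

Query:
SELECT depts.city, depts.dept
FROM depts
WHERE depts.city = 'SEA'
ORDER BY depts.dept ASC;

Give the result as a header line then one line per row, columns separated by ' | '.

== RESULT ==
depts.city | depts.dept
SEA | eng

Derivation:
After WHERE (1 rows):
depts.dept | depts.city
eng | SEA
After SELECT (1 rows):
depts.city | depts.dept
SEA | eng
After ORDER BY (1 rows):
depts.city | depts.dept
SEA | eng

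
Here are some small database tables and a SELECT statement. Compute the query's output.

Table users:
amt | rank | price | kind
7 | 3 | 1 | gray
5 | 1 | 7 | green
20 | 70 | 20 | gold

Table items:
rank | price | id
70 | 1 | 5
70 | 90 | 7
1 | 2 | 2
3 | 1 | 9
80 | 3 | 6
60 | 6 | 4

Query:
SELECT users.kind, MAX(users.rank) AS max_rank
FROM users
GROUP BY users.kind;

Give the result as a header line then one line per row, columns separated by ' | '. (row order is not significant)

== RESULT ==
users.kind | max_rank
gray | 3
green | 1
gold | 70

Derivation:
After GROUP BY (3 rows):
users.kind | max_rank
gray | 3
green | 1
gold | 70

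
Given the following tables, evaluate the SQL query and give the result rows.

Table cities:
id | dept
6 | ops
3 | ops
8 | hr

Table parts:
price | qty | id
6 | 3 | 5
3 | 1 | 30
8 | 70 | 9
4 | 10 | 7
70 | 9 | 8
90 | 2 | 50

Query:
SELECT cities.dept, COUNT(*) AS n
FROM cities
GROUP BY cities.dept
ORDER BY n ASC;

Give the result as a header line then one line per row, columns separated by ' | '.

== RESULT ==
cities.dept | n
hr | 1
ops | 2

Derivation:
After GROUP BY (2 rows):
cities.dept | n
ops | 2
hr | 1
After ORDER BY (2 rows):
cities.dept | n
hr | 1
ops | 2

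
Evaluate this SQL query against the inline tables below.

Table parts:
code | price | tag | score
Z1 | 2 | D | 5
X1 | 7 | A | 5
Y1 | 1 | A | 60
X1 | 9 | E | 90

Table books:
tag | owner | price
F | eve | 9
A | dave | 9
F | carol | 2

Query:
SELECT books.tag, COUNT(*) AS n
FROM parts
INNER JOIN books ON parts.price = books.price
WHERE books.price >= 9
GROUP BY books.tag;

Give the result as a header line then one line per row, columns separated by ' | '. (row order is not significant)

After JOIN books (3 rows):
parts.code | parts.price | parts.tag | parts.score | books.tag | books.owner | books.price
Z1 | 2 | D | 5 | F | carol | 2
X1 | 9 | E | 90 | F | eve | 9
X1 | 9 | E | 90 | A | dave | 9
After WHERE (2 rows):
parts.code | parts.price | parts.tag | parts.score | books.tag | books.owner | books.price
X1 | 9 | E | 90 | F | eve | 9
X1 | 9 | E | 90 | A | dave | 9
After GROUP BY (2 rows):
books.tag | n
F | 1
A | 1

== RESULT ==
books.tag | n
F | 1
A | 1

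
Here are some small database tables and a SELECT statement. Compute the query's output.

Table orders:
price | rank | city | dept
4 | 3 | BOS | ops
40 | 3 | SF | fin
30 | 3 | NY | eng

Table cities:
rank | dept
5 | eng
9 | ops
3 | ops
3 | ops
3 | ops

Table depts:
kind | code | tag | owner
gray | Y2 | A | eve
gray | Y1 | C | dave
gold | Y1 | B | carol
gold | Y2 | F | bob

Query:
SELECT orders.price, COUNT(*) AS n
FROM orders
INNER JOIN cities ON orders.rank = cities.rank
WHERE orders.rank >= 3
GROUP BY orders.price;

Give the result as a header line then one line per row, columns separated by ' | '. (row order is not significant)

After JOIN cities (9 rows):
orders.price | orders.rank | orders.city | orders.dept | cities.rank | cities.dept
4 | 3 | BOS | ops | 3 | ops
4 | 3 | BOS | ops | 3 | ops
4 | 3 | BOS | ops | 3 | ops
40 | 3 | SF | fin | 3 | ops
40 | 3 | SF | fin | 3 | ops
40 | 3 | SF | fin | 3 | ops
30 | 3 | NY | eng | 3 | ops
30 | 3 | NY | eng | 3 | ops
30 | 3 | NY | eng | 3 | ops
After WHERE (9 rows):
orders.price | orders.rank | orders.city | orders.dept | cities.rank | cities.dept
4 | 3 | BOS | ops | 3 | ops
4 | 3 | BOS | ops | 3 | ops
4 | 3 | BOS | ops | 3 | ops
40 | 3 | SF | fin | 3 | ops
40 | 3 | SF | fin | 3 | ops
40 | 3 | SF | fin | 3 | ops
30 | 3 | NY | eng | 3 | ops
30 | 3 | NY | eng | 3 | ops
30 | 3 | NY | eng | 3 | ops
After GROUP BY (3 rows):
orders.price | n
4 | 3
40 | 3
30 | 3

== RESULT ==
orders.price | n
4 | 3
40 | 3
30 | 3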